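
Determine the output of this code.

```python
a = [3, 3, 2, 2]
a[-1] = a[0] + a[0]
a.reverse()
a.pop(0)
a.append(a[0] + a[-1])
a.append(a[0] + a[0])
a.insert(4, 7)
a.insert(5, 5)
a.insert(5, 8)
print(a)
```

[2, 3, 3, 5, 7, 8, 5, 4]

a[-1] = a[0]+a[0] = 3+3 = 6 → [3, 3, 2, 6]
reverse → [6, 2, 3, 3]
pop(0) removes 6 → [2, 3, 3]
append a[0]+a[-1] = 2+3 = 5 → [2, 3, 3, 5]
append a[0]+a[0] = 2+2 = 4 → [2, 3, 3, 5, 4]
insert 7 at 4 → [2, 3, 3, 5, 7, 4]
insert 5 at 5 → [2, 3, 3, 5, 7, 5, 4]
insert 8 at 5 → [2, 3, 3, 5, 7, 8, 5, 4]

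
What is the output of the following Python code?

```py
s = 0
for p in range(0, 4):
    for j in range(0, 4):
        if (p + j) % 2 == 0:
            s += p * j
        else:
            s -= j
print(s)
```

8

p=0,j=0: even sum, s = 0+0 = 0
p=0,j=1: odd sum, s = 0-1 = -1
p=0,j=2: even sum, s = (-1)+0 = -1
p=0,j=3: odd sum, s = (-1)-3 = -4
p=1,j=0: odd sum, s = (-4)-0 = -4
p=1,j=1: even sum, s = (-4)+1 = -3
p=1,j=2: odd sum, s = (-3)-2 = -5
p=1,j=3: even sum, s = (-5)+3 = -2
p=2,j=0: even sum, s = (-2)+0 = -2
p=2,j=1: odd sum, s = (-2)-1 = -3
p=2,j=2: even sum, s = (-3)+4 = 1
p=2,j=3: odd sum, s = 1-3 = -2
p=3,j=0: odd sum, s = (-2)-0 = -2
p=3,j=1: even sum, s = (-2)+3 = 1
p=3,j=2: odd sum, s = 1-2 = -1
p=3,j=3: even sum, s = (-1)+9 = 8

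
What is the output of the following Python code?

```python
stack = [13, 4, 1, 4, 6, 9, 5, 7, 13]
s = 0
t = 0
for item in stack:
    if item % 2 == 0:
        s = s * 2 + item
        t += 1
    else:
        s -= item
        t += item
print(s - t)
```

-163

item=13: not even, s = 0-13 = -13; t=13
item=4: even, s = (-13)*2+4 = -22; t=14
item=1: not even, s = (-22)-1 = -23; t=15
item=4: even, s = (-23)*2+4 = -42; t=16
item=6: even, s = (-42)*2+6 = -78; t=17
item=9: not even, s = (-78)-9 = -87; t=26
item=5: not even, s = (-87)-5 = -92; t=31
item=7: not even, s = (-92)-7 = -99; t=38
item=13: not even, s = (-99)-13 = -112; t=51
s-t = (-112)-51 = -163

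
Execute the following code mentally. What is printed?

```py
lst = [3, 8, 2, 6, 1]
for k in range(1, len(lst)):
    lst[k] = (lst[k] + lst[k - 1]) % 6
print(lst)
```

k=1: lst[1] = (8+3)%6 = 5 → [3, 5, 2, 6, 1]
k=2: lst[2] = (2+5)%6 = 1 → [3, 5, 1, 6, 1]
k=3: lst[3] = (6+1)%6 = 1 → [3, 5, 1, 1, 1]
k=4: lst[4] = (1+1)%6 = 2 → [3, 5, 1, 1, 2]

[3, 5, 1, 1, 2]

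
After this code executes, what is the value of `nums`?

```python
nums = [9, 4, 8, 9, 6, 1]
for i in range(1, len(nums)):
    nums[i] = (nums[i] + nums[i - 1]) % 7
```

[9, 6, 0, 2, 1, 2]

i=1: nums[1] = (4+9)%7 = 6 → [9, 6, 8, 9, 6, 1]
i=2: nums[2] = (8+6)%7 = 0 → [9, 6, 0, 9, 6, 1]
i=3: nums[3] = (9+0)%7 = 2 → [9, 6, 0, 2, 6, 1]
i=4: nums[4] = (6+2)%7 = 1 → [9, 6, 0, 2, 1, 1]
i=5: nums[5] = (1+1)%7 = 2 → [9, 6, 0, 2, 1, 2]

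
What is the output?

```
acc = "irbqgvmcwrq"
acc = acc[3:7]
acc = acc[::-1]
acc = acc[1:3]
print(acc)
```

vg

slice [3:7] → 'qgvm'
reverse → 'mvgq'
slice [1:3] → 'vg'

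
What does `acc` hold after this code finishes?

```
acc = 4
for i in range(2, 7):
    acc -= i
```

-16

i=2: acc = 4-2 = 2
i=3: acc = 2-3 = -1
i=4: acc = (-1)-4 = -5
i=5: acc = (-5)-5 = -10
i=6: acc = (-10)-6 = -16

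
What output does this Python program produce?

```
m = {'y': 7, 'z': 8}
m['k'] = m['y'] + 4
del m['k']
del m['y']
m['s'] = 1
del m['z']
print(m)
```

{'s': 1}

m['k'] = m['y']+4 = 11 → {'y': 7, 'z': 8, 'k': 11}
del 'k' → {'y': 7, 'z': 8}
del 'y' → {'z': 8}
m['s'] = 1 → {'z': 8, 's': 1}
del 'z' → {'s': 1}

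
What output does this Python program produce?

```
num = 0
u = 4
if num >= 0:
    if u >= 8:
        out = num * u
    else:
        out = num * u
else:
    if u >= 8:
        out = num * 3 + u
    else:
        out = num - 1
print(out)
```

num=0, u=4
num >= 0 is True; u >= 8 is False
→ out = num * u = 0

0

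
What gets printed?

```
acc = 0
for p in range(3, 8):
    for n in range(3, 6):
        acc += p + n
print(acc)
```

135

p=3,n=3: acc = 0+6 = 6
p=3,n=4: acc = 6+7 = 13
p=3,n=5: acc = 13+8 = 21
p=4,n=3: acc = 21+7 = 28
p=4,n=4: acc = 28+8 = 36
p=4,n=5: acc = 36+9 = 45
p=5,n=3: acc = 45+8 = 53
p=5,n=4: acc = 53+9 = 62
p=5,n=5: acc = 62+10 = 72
p=6,n=3: acc = 72+9 = 81
p=6,n=4: acc = 81+10 = 91
p=6,n=5: acc = 91+11 = 102
p=7,n=3: acc = 102+10 = 112
p=7,n=4: acc = 112+11 = 123
p=7,n=5: acc = 123+12 = 135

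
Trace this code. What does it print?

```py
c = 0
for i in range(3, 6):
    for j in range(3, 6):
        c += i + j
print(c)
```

72

i=3,j=3: c = 0+6 = 6
i=3,j=4: c = 6+7 = 13
i=3,j=5: c = 13+8 = 21
i=4,j=3: c = 21+7 = 28
i=4,j=4: c = 28+8 = 36
i=4,j=5: c = 36+9 = 45
i=5,j=3: c = 45+8 = 53
i=5,j=4: c = 53+9 = 62
i=5,j=5: c = 62+10 = 72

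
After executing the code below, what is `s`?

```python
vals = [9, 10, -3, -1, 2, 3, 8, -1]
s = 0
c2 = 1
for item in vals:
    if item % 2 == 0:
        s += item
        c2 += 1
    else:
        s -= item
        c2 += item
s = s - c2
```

item=9: not even, s = 0-9 = -9; c2=10
item=10: even, s = (-9)+10 = 1; c2=11
item=-3: not even, s = 1-(-3) = 4; c2=8
item=-1: not even, s = 4-(-1) = 5; c2=7
item=2: even, s = 5+2 = 7; c2=8
item=3: not even, s = 7-3 = 4; c2=11
item=8: even, s = 4+8 = 12; c2=12
item=-1: not even, s = 12-(-1) = 13; c2=11
s-c2 = 13-11 = 2

2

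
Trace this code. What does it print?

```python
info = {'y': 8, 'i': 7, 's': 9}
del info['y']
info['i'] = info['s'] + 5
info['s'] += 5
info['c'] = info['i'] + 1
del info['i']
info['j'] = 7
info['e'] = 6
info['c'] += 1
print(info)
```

del 'y' → {'i': 7, 's': 9}
info['i'] = info['s']+5 = 14 → {'i': 14, 's': 9}
info['s'] = 9+5 = 14 → {'i': 14, 's': 14}
info['c'] = info['i']+1 = 15 → {'i': 14, 's': 14, 'c': 15}
del 'i' → {'s': 14, 'c': 15}
info['j'] = 7 → {'s': 14, 'c': 15, 'j': 7}
info['e'] = 6 → {'s': 14, 'c': 15, 'j': 7, 'e': 6}
info['c'] = 15+1 = 16 → {'s': 14, 'c': 16, 'j': 7, 'e': 6}

{'s': 14, 'c': 16, 'j': 7, 'e': 6}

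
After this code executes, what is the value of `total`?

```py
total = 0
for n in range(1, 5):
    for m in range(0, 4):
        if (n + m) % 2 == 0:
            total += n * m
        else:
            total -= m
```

16

n=1,m=0: odd sum, total = 0-0 = 0
n=1,m=1: even sum, total = 0+1 = 1
n=1,m=2: odd sum, total = 1-2 = -1
n=1,m=3: even sum, total = (-1)+3 = 2
n=2,m=0: even sum, total = 2+0 = 2
n=2,m=1: odd sum, total = 2-1 = 1
n=2,m=2: even sum, total = 1+4 = 5
n=2,m=3: odd sum, total = 5-3 = 2
n=3,m=0: odd sum, total = 2-0 = 2
n=3,m=1: even sum, total = 2+3 = 5
n=3,m=2: odd sum, total = 5-2 = 3
n=3,m=3: even sum, total = 3+9 = 12
n=4,m=0: even sum, total = 12+0 = 12
n=4,m=1: odd sum, total = 12-1 = 11
n=4,m=2: even sum, total = 11+8 = 19
n=4,m=3: odd sum, total = 19-3 = 16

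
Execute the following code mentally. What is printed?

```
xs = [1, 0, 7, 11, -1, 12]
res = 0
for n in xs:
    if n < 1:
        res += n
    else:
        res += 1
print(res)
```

n=1: not <1, res = 0+1 = 1
n=0: <1, res = 1+0 = 1
n=7: not <1, res = 1+1 = 2
n=11: not <1, res = 2+1 = 3
n=-1: <1, res = 3+(-1) = 2
n=12: not <1, res = 2+1 = 3

3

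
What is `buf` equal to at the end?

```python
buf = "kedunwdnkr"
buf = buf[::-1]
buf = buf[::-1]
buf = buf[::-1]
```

reverse → 'rkndwnudek'
reverse → 'kedunwdnkr'
reverse → 'rkndwnudek'

'rkndwnudek'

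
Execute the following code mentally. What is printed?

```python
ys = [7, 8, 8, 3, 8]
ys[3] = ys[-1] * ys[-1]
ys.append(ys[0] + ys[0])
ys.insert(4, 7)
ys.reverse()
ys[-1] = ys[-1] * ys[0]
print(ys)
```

[14, 8, 7, 64, 8, 8, 98]

ys[3] = ys[-1]*ys[-1] = 8*8 = 64 → [7, 8, 8, 64, 8]
append ys[0]+ys[0] = 7+7 = 14 → [7, 8, 8, 64, 8, 14]
insert 7 at 4 → [7, 8, 8, 64, 7, 8, 14]
reverse → [14, 8, 7, 64, 8, 8, 7]
ys[-1] = ys[-1]*ys[0] = 7*14 = 98 → [14, 8, 7, 64, 8, 8, 98]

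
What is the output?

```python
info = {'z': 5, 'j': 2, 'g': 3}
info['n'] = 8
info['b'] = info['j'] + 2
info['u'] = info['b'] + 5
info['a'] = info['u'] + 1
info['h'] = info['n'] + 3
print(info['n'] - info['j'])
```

6

info['n'] = 8 → {'z': 5, 'j': 2, 'g': 3, 'n': 8}
info['b'] = info['j']+2 = 4 → {'z': 5, 'j': 2, 'g': 3, 'n': 8, 'b': 4}
info['u'] = info['b']+5 = 9 → {'z': 5, 'j': 2, 'g': 3, 'n': 8, 'b': 4, 'u': 9}
info['a'] = info['u']+1 = 10 → {'z': 5, 'j': 2, 'g': 3, 'n': 8, 'b': 4, 'u': 9, 'a': 10}
info['h'] = info['n']+3 = 11 → {'z': 5, 'j': 2, 'g': 3, 'n': 8, 'b': 4, 'u': 9, 'a': 10, 'h': 11}
info['n']-info['j'] = 8-2 = 6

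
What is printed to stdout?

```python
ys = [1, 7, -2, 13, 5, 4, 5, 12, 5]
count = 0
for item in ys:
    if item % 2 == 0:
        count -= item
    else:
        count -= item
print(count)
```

item=1: not even, count = 0-1 = -1
item=7: not even, count = (-1)-7 = -8
item=-2: even, count = (-8)-(-2) = -6
item=13: not even, count = (-6)-13 = -19
item=5: not even, count = (-19)-5 = -24
item=4: even, count = (-24)-4 = -28
item=5: not even, count = (-28)-5 = -33
item=12: even, count = (-33)-12 = -45
item=5: not even, count = (-45)-5 = -50

-50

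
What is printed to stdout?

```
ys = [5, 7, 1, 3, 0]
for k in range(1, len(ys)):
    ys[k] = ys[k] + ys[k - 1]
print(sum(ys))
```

62

k=1: ys[1] = 7+5 = 12 → [5, 12, 1, 3, 0]
k=2: ys[2] = 1+12 = 13 → [5, 12, 13, 3, 0]
k=3: ys[3] = 3+13 = 16 → [5, 12, 13, 16, 0]
k=4: ys[4] = 0+16 = 16 → [5, 12, 13, 16, 16]
sum = 62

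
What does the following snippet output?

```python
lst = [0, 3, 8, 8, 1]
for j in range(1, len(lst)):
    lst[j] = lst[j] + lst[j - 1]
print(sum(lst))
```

53

j=1: lst[1] = 3+0 = 3 → [0, 3, 8, 8, 1]
j=2: lst[2] = 8+3 = 11 → [0, 3, 11, 8, 1]
j=3: lst[3] = 8+11 = 19 → [0, 3, 11, 19, 1]
j=4: lst[4] = 1+19 = 20 → [0, 3, 11, 19, 20]
sum = 53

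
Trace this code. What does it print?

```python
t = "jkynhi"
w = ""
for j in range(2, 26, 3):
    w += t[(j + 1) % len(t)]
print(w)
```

njnjnjnj

j=2: add t[3]='n' → 'n'
j=5: add t[0]='j' → 'nj'
j=8: add t[3]='n' → 'njn'
j=11: add t[0]='j' → 'njnj'
j=14: add t[3]='n' → 'njnjn'
j=17: add t[0]='j' → 'njnjnj'
j=20: add t[3]='n' → 'njnjnjn'
j=23: add t[0]='j' → 'njnjnjnj'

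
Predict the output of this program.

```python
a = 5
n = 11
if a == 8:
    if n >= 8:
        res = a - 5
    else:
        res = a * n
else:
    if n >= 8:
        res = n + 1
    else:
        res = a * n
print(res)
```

12

a=5, n=11
a == 8 is False; n >= 8 is True
→ res = n + 1 = 12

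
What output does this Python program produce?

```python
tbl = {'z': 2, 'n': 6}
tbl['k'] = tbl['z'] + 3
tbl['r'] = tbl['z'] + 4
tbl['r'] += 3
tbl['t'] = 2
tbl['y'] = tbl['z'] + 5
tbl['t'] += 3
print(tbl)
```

tbl['k'] = tbl['z']+3 = 5 → {'z': 2, 'n': 6, 'k': 5}
tbl['r'] = tbl['z']+4 = 6 → {'z': 2, 'n': 6, 'k': 5, 'r': 6}
tbl['r'] = 6+3 = 9 → {'z': 2, 'n': 6, 'k': 5, 'r': 9}
tbl['t'] = 2 → {'z': 2, 'n': 6, 'k': 5, 'r': 9, 't': 2}
tbl['y'] = tbl['z']+5 = 7 → {'z': 2, 'n': 6, 'k': 5, 'r': 9, 't': 2, 'y': 7}
tbl['t'] = 2+3 = 5 → {'z': 2, 'n': 6, 'k': 5, 'r': 9, 't': 5, 'y': 7}

{'z': 2, 'n': 6, 'k': 5, 'r': 9, 't': 5, 'y': 7}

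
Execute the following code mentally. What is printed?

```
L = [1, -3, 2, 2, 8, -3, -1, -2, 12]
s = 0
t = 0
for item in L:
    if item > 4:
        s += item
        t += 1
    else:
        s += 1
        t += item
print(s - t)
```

item=1: not >4, s = 0+1 = 1; t=1
item=-3: not >4, s = 1+1 = 2; t=-2
item=2: not >4, s = 2+1 = 3; t=0
item=2: not >4, s = 3+1 = 4; t=2
item=8: >4, s = 4+8 = 12; t=3
item=-3: not >4, s = 12+1 = 13; t=0
item=-1: not >4, s = 13+1 = 14; t=-1
item=-2: not >4, s = 14+1 = 15; t=-3
item=12: >4, s = 15+12 = 27; t=-2
s-t = 27-(-2) = 29

29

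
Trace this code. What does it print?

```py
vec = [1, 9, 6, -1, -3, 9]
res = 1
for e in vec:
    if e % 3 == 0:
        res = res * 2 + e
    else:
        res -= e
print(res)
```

103

e=1: not %3==0, res = 1-1 = 0
e=9: %3==0, res = 0*2+9 = 9
e=6: %3==0, res = 9*2+6 = 24
e=-1: not %3==0, res = 24-(-1) = 25
e=-3: %3==0, res = 25*2+(-3) = 47
e=9: %3==0, res = 47*2+9 = 103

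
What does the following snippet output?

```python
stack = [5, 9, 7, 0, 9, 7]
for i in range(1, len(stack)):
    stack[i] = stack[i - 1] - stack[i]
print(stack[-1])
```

i=1: stack[1] = 5-9 = -4 → [5, -4, 7, 0, 9, 7]
i=2: stack[2] = (-4)-7 = -11 → [5, -4, -11, 0, 9, 7]
i=3: stack[3] = (-11)-0 = -11 → [5, -4, -11, -11, 9, 7]
i=4: stack[4] = (-11)-9 = -20 → [5, -4, -11, -11, -20, 7]
i=5: stack[5] = (-20)-7 = -27 → [5, -4, -11, -11, -20, -27]

-27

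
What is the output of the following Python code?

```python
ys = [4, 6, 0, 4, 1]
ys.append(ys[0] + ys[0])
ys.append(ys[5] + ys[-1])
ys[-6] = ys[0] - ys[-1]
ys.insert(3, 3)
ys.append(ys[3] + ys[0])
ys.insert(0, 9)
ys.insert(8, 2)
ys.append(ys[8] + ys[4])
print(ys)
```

append ys[0]+ys[0] = 4+4 = 8 → [4, 6, 0, 4, 1, 8]
append ys[5]+ys[-1] = 8+8 = 16 → [4, 6, 0, 4, 1, 8, 16]
ys[-6] = ys[0]-ys[-1] = 4-16 = -12 → [4, -12, 0, 4, 1, 8, 16]
insert 3 at 3 → [4, -12, 0, 3, 4, 1, 8, 16]
append ys[3]+ys[0] = 3+4 = 7 → [4, -12, 0, 3, 4, 1, 8, 16, 7]
insert 9 at 0 → [9, 4, -12, 0, 3, 4, 1, 8, 16, 7]
insert 2 at 8 → [9, 4, -12, 0, 3, 4, 1, 8, 2, 16, 7]
append ys[8]+ys[4] = 2+3 = 5 → [9, 4, -12, 0, 3, 4, 1, 8, 2, 16, 7, 5]

[9, 4, -12, 0, 3, 4, 1, 8, 2, 16, 7, 5]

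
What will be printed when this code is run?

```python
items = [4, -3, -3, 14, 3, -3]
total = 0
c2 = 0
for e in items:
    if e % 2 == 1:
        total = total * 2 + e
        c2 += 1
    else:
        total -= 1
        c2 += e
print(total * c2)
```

-1166

e=4: not odd, total = 0-1 = -1; c2=4
e=-3: odd, total = (-1)*2+(-3) = -5; c2=5
e=-3: odd, total = (-5)*2+(-3) = -13; c2=6
e=14: not odd, total = (-13)-1 = -14; c2=20
e=3: odd, total = (-14)*2+3 = -25; c2=21
e=-3: odd, total = (-25)*2+(-3) = -53; c2=22
total*c2 = (-53)*22 = -1166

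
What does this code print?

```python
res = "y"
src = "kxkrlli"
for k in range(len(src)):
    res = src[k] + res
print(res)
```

k=0: prepend 'k' → 'ky'
k=1: prepend 'x' → 'xky'
k=2: prepend 'k' → 'kxky'
k=3: prepend 'r' → 'rkxky'
k=4: prepend 'l' → 'lrkxky'
k=5: prepend 'l' → 'llrkxky'
k=6: prepend 'i' → 'illrkxky'

illrkxky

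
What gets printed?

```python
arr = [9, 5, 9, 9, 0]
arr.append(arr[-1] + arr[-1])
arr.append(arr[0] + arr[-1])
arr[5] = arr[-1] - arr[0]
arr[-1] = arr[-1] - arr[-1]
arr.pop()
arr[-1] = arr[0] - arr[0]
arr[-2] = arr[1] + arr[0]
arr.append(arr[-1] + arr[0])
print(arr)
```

[9, 5, 9, 9, 14, 0, 9]

append arr[-1]+arr[-1] = 0+0 = 0 → [9, 5, 9, 9, 0, 0]
append arr[0]+arr[-1] = 9+0 = 9 → [9, 5, 9, 9, 0, 0, 9]
arr[5] = arr[-1]-arr[0] = 9-9 = 0 → [9, 5, 9, 9, 0, 0, 9]
arr[-1] = arr[-1]-arr[-1] = 9-9 = 0 → [9, 5, 9, 9, 0, 0, 0]
pop() removes 0 → [9, 5, 9, 9, 0, 0]
arr[-1] = arr[0]-arr[0] = 9-9 = 0 → [9, 5, 9, 9, 0, 0]
arr[-2] = arr[1]+arr[0] = 5+9 = 14 → [9, 5, 9, 9, 14, 0]
append arr[-1]+arr[0] = 0+9 = 9 → [9, 5, 9, 9, 14, 0, 9]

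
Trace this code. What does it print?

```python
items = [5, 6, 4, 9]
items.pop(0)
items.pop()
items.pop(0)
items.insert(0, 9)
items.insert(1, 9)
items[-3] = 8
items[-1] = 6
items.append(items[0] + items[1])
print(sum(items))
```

pop(0) removes 5 → [6, 4, 9]
pop() removes 9 → [6, 4]
pop(0) removes 6 → [4]
insert 9 at 0 → [9, 4]
insert 9 at 1 → [9, 9, 4]
items[-3] = 8 → [8, 9, 4]
items[-1] = 6 → [8, 9, 6]
append items[0]+items[1] = 8+9 = 17 → [8, 9, 6, 17]
sum = 40

40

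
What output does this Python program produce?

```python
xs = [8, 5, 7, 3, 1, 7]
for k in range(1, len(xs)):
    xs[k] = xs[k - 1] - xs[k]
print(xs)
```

[8, 3, -4, -7, -8, -15]

k=1: xs[1] = 8-5 = 3 → [8, 3, 7, 3, 1, 7]
k=2: xs[2] = 3-7 = -4 → [8, 3, -4, 3, 1, 7]
k=3: xs[3] = (-4)-3 = -7 → [8, 3, -4, -7, 1, 7]
k=4: xs[4] = (-7)-1 = -8 → [8, 3, -4, -7, -8, 7]
k=5: xs[5] = (-8)-7 = -15 → [8, 3, -4, -7, -8, -15]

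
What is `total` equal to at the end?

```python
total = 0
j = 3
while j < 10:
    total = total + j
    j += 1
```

42

j=3: total = 0+3 = 3
j=4: total = 3+4 = 7
j=5: total = 7+5 = 12
j=6: total = 12+6 = 18
j=7: total = 18+7 = 25
j=8: total = 25+8 = 33
j=9: total = 33+9 = 42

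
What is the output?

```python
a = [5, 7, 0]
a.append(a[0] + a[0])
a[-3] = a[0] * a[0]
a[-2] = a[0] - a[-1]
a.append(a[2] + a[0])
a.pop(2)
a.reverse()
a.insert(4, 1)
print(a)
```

[0, 10, 25, 5, 1]

append a[0]+a[0] = 5+5 = 10 → [5, 7, 0, 10]
a[-3] = a[0]*a[0] = 5*5 = 25 → [5, 25, 0, 10]
a[-2] = a[0]-a[-1] = 5-10 = -5 → [5, 25, -5, 10]
append a[2]+a[0] = (-5)+5 = 0 → [5, 25, -5, 10, 0]
pop(2) removes -5 → [5, 25, 10, 0]
reverse → [0, 10, 25, 5]
insert 1 at 4 → [0, 10, 25, 5, 1]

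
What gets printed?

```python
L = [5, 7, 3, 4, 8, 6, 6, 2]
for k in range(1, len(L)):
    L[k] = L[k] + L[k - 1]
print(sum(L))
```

k=1: L[1] = 7+5 = 12 → [5, 12, 3, 4, 8, 6, 6, 2]
k=2: L[2] = 3+12 = 15 → [5, 12, 15, 4, 8, 6, 6, 2]
k=3: L[3] = 4+15 = 19 → [5, 12, 15, 19, 8, 6, 6, 2]
k=4: L[4] = 8+19 = 27 → [5, 12, 15, 19, 27, 6, 6, 2]
k=5: L[5] = 6+27 = 33 → [5, 12, 15, 19, 27, 33, 6, 2]
k=6: L[6] = 6+33 = 39 → [5, 12, 15, 19, 27, 33, 39, 2]
k=7: L[7] = 2+39 = 41 → [5, 12, 15, 19, 27, 33, 39, 41]
sum = 191

191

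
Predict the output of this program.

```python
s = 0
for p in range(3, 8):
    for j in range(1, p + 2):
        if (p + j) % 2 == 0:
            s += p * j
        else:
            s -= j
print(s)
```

p=3,j=1: even sum, s = 0+3 = 3
p=3,j=2: odd sum, s = 3-2 = 1
p=3,j=3: even sum, s = 1+9 = 10
p=3,j=4: odd sum, s = 10-4 = 6
p=4,j=1: odd sum, s = 6-1 = 5
p=4,j=2: even sum, s = 5+8 = 13
p=4,j=3: odd sum, s = 13-3 = 10
p=4,j=4: even sum, s = 10+16 = 26
p=4,j=5: odd sum, s = 26-5 = 21
p=5,j=1: even sum, s = 21+5 = 26
p=5,j=2: odd sum, s = 26-2 = 24
p=5,j=3: even sum, s = 24+15 = 39
p=5,j=4: odd sum, s = 39-4 = 35
p=5,j=5: even sum, s = 35+25 = 60
p=5,j=6: odd sum, s = 60-6 = 54
p=6,j=1: odd sum, s = 54-1 = 53
p=6,j=2: even sum, s = 53+12 = 65
p=6,j=3: odd sum, s = 65-3 = 62
p=6,j=4: even sum, s = 62+24 = 86
p=6,j=5: odd sum, s = 86-5 = 81
p=6,j=6: even sum, s = 81+36 = 117
p=6,j=7: odd sum, s = 117-7 = 110
p=7,j=1: even sum, s = 110+7 = 117
p=7,j=2: odd sum, s = 117-2 = 115
p=7,j=3: even sum, s = 115+21 = 136
p=7,j=4: odd sum, s = 136-4 = 132
p=7,j=5: even sum, s = 132+35 = 167
p=7,j=6: odd sum, s = 167-6 = 161
p=7,j=7: even sum, s = 161+49 = 210
p=7,j=8: odd sum, s = 210-8 = 202

202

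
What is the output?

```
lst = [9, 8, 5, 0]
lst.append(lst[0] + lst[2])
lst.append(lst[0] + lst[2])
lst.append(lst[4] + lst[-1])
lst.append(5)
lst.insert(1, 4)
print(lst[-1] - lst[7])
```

append lst[0]+lst[2] = 9+5 = 14 → [9, 8, 5, 0, 14]
append lst[0]+lst[2] = 9+5 = 14 → [9, 8, 5, 0, 14, 14]
append lst[4]+lst[-1] = 14+14 = 28 → [9, 8, 5, 0, 14, 14, 28]
append 5 → [9, 8, 5, 0, 14, 14, 28, 5]
insert 4 at 1 → [9, 4, 8, 5, 0, 14, 14, 28, 5]
lst[-1]-lst[7] = 5-28 = -23

-23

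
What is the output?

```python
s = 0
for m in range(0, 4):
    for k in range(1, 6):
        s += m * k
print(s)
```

90

m=0,k=1: s = 0+0 = 0
m=0,k=2: s = 0+0 = 0
m=0,k=3: s = 0+0 = 0
m=0,k=4: s = 0+0 = 0
m=0,k=5: s = 0+0 = 0
m=1,k=1: s = 0+1 = 1
m=1,k=2: s = 1+2 = 3
m=1,k=3: s = 3+3 = 6
m=1,k=4: s = 6+4 = 10
m=1,k=5: s = 10+5 = 15
m=2,k=1: s = 15+2 = 17
m=2,k=2: s = 17+4 = 21
m=2,k=3: s = 21+6 = 27
m=2,k=4: s = 27+8 = 35
m=2,k=5: s = 35+10 = 45
m=3,k=1: s = 45+3 = 48
m=3,k=2: s = 48+6 = 54
m=3,k=3: s = 54+9 = 63
m=3,k=4: s = 63+12 = 75
m=3,k=5: s = 75+15 = 90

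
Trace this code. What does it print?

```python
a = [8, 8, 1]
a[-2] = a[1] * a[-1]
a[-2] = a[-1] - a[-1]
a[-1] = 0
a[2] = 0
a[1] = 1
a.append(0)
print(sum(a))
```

a[-2] = a[1]*a[-1] = 8*1 = 8 → [8, 8, 1]
a[-2] = a[-1]-a[-1] = 1-1 = 0 → [8, 0, 1]
a[-1] = 0 → [8, 0, 0]
a[2] = 0 → [8, 0, 0]
a[1] = 1 → [8, 1, 0]
append 0 → [8, 1, 0, 0]
sum = 9

9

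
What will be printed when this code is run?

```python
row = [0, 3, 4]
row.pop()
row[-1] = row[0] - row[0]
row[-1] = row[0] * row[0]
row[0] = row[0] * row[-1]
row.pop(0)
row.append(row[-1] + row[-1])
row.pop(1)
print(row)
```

[0]

pop() removes 4 → [0, 3]
row[-1] = row[0]-row[0] = 0-0 = 0 → [0, 0]
row[-1] = row[0]*row[0] = 0*0 = 0 → [0, 0]
row[0] = row[0]*row[-1] = 0*0 = 0 → [0, 0]
pop(0) removes 0 → [0]
append row[-1]+row[-1] = 0+0 = 0 → [0, 0]
pop(1) removes 0 → [0]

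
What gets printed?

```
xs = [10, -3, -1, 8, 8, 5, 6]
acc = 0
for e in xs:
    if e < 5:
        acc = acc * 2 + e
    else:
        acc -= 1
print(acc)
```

-15

e=10: not <5, acc = 0-1 = -1
e=-3: <5, acc = (-1)*2+(-3) = -5
e=-1: <5, acc = (-5)*2+(-1) = -11
e=8: not <5, acc = (-11)-1 = -12
e=8: not <5, acc = (-12)-1 = -13
e=5: not <5, acc = (-13)-1 = -14
e=6: not <5, acc = (-14)-1 = -15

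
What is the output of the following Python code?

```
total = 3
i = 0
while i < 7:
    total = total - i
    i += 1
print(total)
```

i=0: total = 3-0 = 3
i=1: total = 3-1 = 2
i=2: total = 2-2 = 0
i=3: total = 0-3 = -3
i=4: total = (-3)-4 = -7
i=5: total = (-7)-5 = -12
i=6: total = (-12)-6 = -18

-18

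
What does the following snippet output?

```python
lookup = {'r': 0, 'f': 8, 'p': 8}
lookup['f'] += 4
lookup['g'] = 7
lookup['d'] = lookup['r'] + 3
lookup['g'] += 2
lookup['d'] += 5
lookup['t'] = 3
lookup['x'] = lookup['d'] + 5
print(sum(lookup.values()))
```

53

lookup['f'] = 8+4 = 12 → {'r': 0, 'f': 12, 'p': 8}
lookup['g'] = 7 → {'r': 0, 'f': 12, 'p': 8, 'g': 7}
lookup['d'] = lookup['r']+3 = 3 → {'r': 0, 'f': 12, 'p': 8, 'g': 7, 'd': 3}
lookup['g'] = 7+2 = 9 → {'r': 0, 'f': 12, 'p': 8, 'g': 9, 'd': 3}
lookup['d'] = 3+5 = 8 → {'r': 0, 'f': 12, 'p': 8, 'g': 9, 'd': 8}
lookup['t'] = 3 → {'r': 0, 'f': 12, 'p': 8, 'g': 9, 'd': 8, 't': 3}
lookup['x'] = lookup['d']+5 = 13 → {'r': 0, 'f': 12, 'p': 8, 'g': 9, 'd': 8, 't': 3, 'x': 13}
sum of values = 53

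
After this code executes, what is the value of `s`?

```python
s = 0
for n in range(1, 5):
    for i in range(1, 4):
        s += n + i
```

54

n=1,i=1: s = 0+2 = 2
n=1,i=2: s = 2+3 = 5
n=1,i=3: s = 5+4 = 9
n=2,i=1: s = 9+3 = 12
n=2,i=2: s = 12+4 = 16
n=2,i=3: s = 16+5 = 21
n=3,i=1: s = 21+4 = 25
n=3,i=2: s = 25+5 = 30
n=3,i=3: s = 30+6 = 36
n=4,i=1: s = 36+5 = 41
n=4,i=2: s = 41+6 = 47
n=4,i=3: s = 47+7 = 54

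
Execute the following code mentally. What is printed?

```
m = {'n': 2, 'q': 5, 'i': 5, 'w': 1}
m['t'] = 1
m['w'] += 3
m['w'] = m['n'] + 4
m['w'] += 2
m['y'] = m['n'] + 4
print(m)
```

m['t'] = 1 → {'n': 2, 'q': 5, 'i': 5, 'w': 1, 't': 1}
m['w'] = 1+3 = 4 → {'n': 2, 'q': 5, 'i': 5, 'w': 4, 't': 1}
m['w'] = m['n']+4 = 6 → {'n': 2, 'q': 5, 'i': 5, 'w': 6, 't': 1}
m['w'] = 6+2 = 8 → {'n': 2, 'q': 5, 'i': 5, 'w': 8, 't': 1}
m['y'] = m['n']+4 = 6 → {'n': 2, 'q': 5, 'i': 5, 'w': 8, 't': 1, 'y': 6}

{'n': 2, 'q': 5, 'i': 5, 'w': 8, 't': 1, 'y': 6}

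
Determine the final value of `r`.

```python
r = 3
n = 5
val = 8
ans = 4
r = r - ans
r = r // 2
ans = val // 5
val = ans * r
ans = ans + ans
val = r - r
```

-1

r = 3-4 = -1
r = (-1)//2 = -1
ans = 8//5 = 1
val = 1*(-1) = -1
ans = 1+1 = 2
val = (-1)-(-1) = 0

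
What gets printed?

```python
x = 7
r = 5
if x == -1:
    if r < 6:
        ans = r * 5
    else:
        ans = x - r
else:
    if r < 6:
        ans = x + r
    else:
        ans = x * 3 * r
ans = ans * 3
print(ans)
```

36

x=7, r=5
x == -1 is False; r < 6 is True
→ ans = x + r = 12
ans = 12*3 = 36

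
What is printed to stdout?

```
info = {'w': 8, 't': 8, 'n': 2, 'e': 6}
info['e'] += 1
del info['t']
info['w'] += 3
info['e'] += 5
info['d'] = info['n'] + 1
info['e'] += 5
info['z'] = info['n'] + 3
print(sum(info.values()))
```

info['e'] = 6+1 = 7 → {'w': 8, 't': 8, 'n': 2, 'e': 7}
del 't' → {'w': 8, 'n': 2, 'e': 7}
info['w'] = 8+3 = 11 → {'w': 11, 'n': 2, 'e': 7}
info['e'] = 7+5 = 12 → {'w': 11, 'n': 2, 'e': 12}
info['d'] = info['n']+1 = 3 → {'w': 11, 'n': 2, 'e': 12, 'd': 3}
info['e'] = 12+5 = 17 → {'w': 11, 'n': 2, 'e': 17, 'd': 3}
info['z'] = info['n']+3 = 5 → {'w': 11, 'n': 2, 'e': 17, 'd': 3, 'z': 5}
sum of values = 38

38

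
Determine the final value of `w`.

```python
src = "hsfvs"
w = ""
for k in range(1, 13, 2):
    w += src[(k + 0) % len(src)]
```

'svhfss'

k=1: add src[1]='s' → 's'
k=3: add src[3]='v' → 'sv'
k=5: add src[0]='h' → 'svh'
k=7: add src[2]='f' → 'svhf'
k=9: add src[4]='s' → 'svhfs'
k=11: add src[1]='s' → 'svhfss'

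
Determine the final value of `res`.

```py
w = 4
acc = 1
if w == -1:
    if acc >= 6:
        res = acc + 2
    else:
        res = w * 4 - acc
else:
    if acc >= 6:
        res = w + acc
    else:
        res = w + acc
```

w=4, acc=1
w == -1 is False; acc >= 6 is False
→ res = w + acc = 5

5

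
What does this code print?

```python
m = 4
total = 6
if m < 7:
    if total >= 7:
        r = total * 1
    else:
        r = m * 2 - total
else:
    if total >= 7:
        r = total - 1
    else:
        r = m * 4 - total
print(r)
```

2

m=4, total=6
m < 7 is True; total >= 7 is False
→ r = m * 2 - total = 2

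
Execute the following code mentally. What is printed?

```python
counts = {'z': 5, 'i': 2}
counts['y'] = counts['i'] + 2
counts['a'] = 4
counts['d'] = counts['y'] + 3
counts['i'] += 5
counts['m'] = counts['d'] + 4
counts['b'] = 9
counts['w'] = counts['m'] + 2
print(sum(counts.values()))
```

counts['y'] = counts['i']+2 = 4 → {'z': 5, 'i': 2, 'y': 4}
counts['a'] = 4 → {'z': 5, 'i': 2, 'y': 4, 'a': 4}
counts['d'] = counts['y']+3 = 7 → {'z': 5, 'i': 2, 'y': 4, 'a': 4, 'd': 7}
counts['i'] = 2+5 = 7 → {'z': 5, 'i': 7, 'y': 4, 'a': 4, 'd': 7}
counts['m'] = counts['d']+4 = 11 → {'z': 5, 'i': 7, 'y': 4, 'a': 4, 'd': 7, 'm': 11}
counts['b'] = 9 → {'z': 5, 'i': 7, 'y': 4, 'a': 4, 'd': 7, 'm': 11, 'b': 9}
counts['w'] = counts['m']+2 = 13 → {'z': 5, 'i': 7, 'y': 4, 'a': 4, 'd': 7, 'm': 11, 'b': 9, 'w': 13}
sum of values = 60

60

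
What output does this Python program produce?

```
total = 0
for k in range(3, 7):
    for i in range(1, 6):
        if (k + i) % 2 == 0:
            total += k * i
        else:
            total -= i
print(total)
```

102

k=3,i=1: even sum, total = 0+3 = 3
k=3,i=2: odd sum, total = 3-2 = 1
k=3,i=3: even sum, total = 1+9 = 10
k=3,i=4: odd sum, total = 10-4 = 6
k=3,i=5: even sum, total = 6+15 = 21
k=4,i=1: odd sum, total = 21-1 = 20
k=4,i=2: even sum, total = 20+8 = 28
k=4,i=3: odd sum, total = 28-3 = 25
k=4,i=4: even sum, total = 25+16 = 41
k=4,i=5: odd sum, total = 41-5 = 36
k=5,i=1: even sum, total = 36+5 = 41
k=5,i=2: odd sum, total = 41-2 = 39
k=5,i=3: even sum, total = 39+15 = 54
k=5,i=4: odd sum, total = 54-4 = 50
k=5,i=5: even sum, total = 50+25 = 75
k=6,i=1: odd sum, total = 75-1 = 74
k=6,i=2: even sum, total = 74+12 = 86
k=6,i=3: odd sum, total = 86-3 = 83
k=6,i=4: even sum, total = 83+24 = 107
k=6,i=5: odd sum, total = 107-5 = 102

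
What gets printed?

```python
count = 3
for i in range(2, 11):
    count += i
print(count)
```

i=2: count = 3+2 = 5
i=3: count = 5+3 = 8
i=4: count = 8+4 = 12
i=5: count = 12+5 = 17
i=6: count = 17+6 = 23
i=7: count = 23+7 = 30
i=8: count = 30+8 = 38
i=9: count = 38+9 = 47
i=10: count = 47+10 = 57

57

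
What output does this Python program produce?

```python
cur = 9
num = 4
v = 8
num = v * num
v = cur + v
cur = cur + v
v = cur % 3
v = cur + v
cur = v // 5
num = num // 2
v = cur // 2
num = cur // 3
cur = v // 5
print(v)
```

num = 8*4 = 32
v = 9+8 = 17
cur = 9+17 = 26
v = 26%3 = 2
v = 26+2 = 28
cur = 28//5 = 5
num = 32//2 = 16
v = 5//2 = 2
num = 5//3 = 1
cur = 2//5 = 0

2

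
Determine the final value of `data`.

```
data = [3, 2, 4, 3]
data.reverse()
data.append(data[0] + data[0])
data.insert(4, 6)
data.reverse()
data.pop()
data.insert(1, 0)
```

reverse → [3, 4, 2, 3]
append data[0]+data[0] = 3+3 = 6 → [3, 4, 2, 3, 6]
insert 6 at 4 → [3, 4, 2, 3, 6, 6]
reverse → [6, 6, 3, 2, 4, 3]
pop() removes 3 → [6, 6, 3, 2, 4]
insert 0 at 1 → [6, 0, 6, 3, 2, 4]

[6, 0, 6, 3, 2, 4]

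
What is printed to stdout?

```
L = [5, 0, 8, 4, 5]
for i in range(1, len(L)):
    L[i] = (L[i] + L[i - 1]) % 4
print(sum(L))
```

i=1: L[1] = (0+5)%4 = 1 → [5, 1, 8, 4, 5]
i=2: L[2] = (8+1)%4 = 1 → [5, 1, 1, 4, 5]
i=3: L[3] = (4+1)%4 = 1 → [5, 1, 1, 1, 5]
i=4: L[4] = (5+1)%4 = 2 → [5, 1, 1, 1, 2]
sum = 10

10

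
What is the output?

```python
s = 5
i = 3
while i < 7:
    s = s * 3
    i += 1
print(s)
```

405

i=3: s = 5*3 = 15
i=4: s = 15*3 = 45
i=5: s = 45*3 = 135
i=6: s = 135*3 = 405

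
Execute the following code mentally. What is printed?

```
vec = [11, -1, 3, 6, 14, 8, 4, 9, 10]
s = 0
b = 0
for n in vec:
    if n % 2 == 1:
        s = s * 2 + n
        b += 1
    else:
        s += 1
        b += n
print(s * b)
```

n=11: odd, s = 0*2+11 = 11; b=1
n=-1: odd, s = 11*2+(-1) = 21; b=2
n=3: odd, s = 21*2+3 = 45; b=3
n=6: not odd, s = 45+1 = 46; b=9
n=14: not odd, s = 46+1 = 47; b=23
n=8: not odd, s = 47+1 = 48; b=31
n=4: not odd, s = 48+1 = 49; b=35
n=9: odd, s = 49*2+9 = 107; b=36
n=10: not odd, s = 107+1 = 108; b=46
s*b = 108*46 = 4968

4968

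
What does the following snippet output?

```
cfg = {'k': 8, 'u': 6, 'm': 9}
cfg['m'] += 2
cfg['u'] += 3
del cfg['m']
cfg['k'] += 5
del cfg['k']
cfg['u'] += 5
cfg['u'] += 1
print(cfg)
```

cfg['m'] = 9+2 = 11 → {'k': 8, 'u': 6, 'm': 11}
cfg['u'] = 6+3 = 9 → {'k': 8, 'u': 9, 'm': 11}
del 'm' → {'k': 8, 'u': 9}
cfg['k'] = 8+5 = 13 → {'k': 13, 'u': 9}
del 'k' → {'u': 9}
cfg['u'] = 9+5 = 14 → {'u': 14}
cfg['u'] = 14+1 = 15 → {'u': 15}

{'u': 15}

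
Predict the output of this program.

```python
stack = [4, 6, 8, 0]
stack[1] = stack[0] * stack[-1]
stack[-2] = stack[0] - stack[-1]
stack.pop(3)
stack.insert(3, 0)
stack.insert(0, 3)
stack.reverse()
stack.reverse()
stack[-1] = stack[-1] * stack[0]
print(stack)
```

stack[1] = stack[0]*stack[-1] = 4*0 = 0 → [4, 0, 8, 0]
stack[-2] = stack[0]-stack[-1] = 4-0 = 4 → [4, 0, 4, 0]
pop(3) removes 0 → [4, 0, 4]
insert 0 at 3 → [4, 0, 4, 0]
insert 3 at 0 → [3, 4, 0, 4, 0]
reverse → [0, 4, 0, 4, 3]
reverse → [3, 4, 0, 4, 0]
stack[-1] = stack[-1]*stack[0] = 0*3 = 0 → [3, 4, 0, 4, 0]

[3, 4, 0, 4, 0]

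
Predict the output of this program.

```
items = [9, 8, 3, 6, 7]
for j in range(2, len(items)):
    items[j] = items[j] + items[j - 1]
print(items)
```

j=2: items[2] = 3+8 = 11 → [9, 8, 11, 6, 7]
j=3: items[3] = 6+11 = 17 → [9, 8, 11, 17, 7]
j=4: items[4] = 7+17 = 24 → [9, 8, 11, 17, 24]

[9, 8, 11, 17, 24]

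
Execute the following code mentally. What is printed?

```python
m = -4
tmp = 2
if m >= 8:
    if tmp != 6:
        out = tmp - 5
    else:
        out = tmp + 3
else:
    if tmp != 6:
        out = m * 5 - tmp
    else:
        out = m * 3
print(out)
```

-22

m=-4, tmp=2
m >= 8 is False; tmp != 6 is True
→ out = m * 5 - tmp = -22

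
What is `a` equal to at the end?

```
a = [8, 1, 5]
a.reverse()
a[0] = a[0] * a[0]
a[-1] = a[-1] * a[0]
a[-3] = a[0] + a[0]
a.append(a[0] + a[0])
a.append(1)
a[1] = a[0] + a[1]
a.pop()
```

[50, 51, 200, 100]

reverse → [5, 1, 8]
a[0] = a[0]*a[0] = 5*5 = 25 → [25, 1, 8]
a[-1] = a[-1]*a[0] = 8*25 = 200 → [25, 1, 200]
a[-3] = a[0]+a[0] = 25+25 = 50 → [50, 1, 200]
append a[0]+a[0] = 50+50 = 100 → [50, 1, 200, 100]
append 1 → [50, 1, 200, 100, 1]
a[1] = a[0]+a[1] = 50+1 = 51 → [50, 51, 200, 100, 1]
pop() removes 1 → [50, 51, 200, 100]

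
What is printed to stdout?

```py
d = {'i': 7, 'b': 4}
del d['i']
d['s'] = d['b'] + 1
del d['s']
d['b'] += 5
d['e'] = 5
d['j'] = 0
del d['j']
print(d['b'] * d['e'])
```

45

del 'i' → {'b': 4}
d['s'] = d['b']+1 = 5 → {'b': 4, 's': 5}
del 's' → {'b': 4}
d['b'] = 4+5 = 9 → {'b': 9}
d['e'] = 5 → {'b': 9, 'e': 5}
d['j'] = 0 → {'b': 9, 'e': 5, 'j': 0}
del 'j' → {'b': 9, 'e': 5}
d['b']*d['e'] = 9*5 = 45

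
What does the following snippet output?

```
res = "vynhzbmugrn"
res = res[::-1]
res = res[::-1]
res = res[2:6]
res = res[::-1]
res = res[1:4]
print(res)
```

reverse → 'nrgumbzhnyv'
reverse → 'vynhzbmugrn'
slice [2:6] → 'nhzb'
reverse → 'bzhn'
slice [1:4] → 'zhn'

zhn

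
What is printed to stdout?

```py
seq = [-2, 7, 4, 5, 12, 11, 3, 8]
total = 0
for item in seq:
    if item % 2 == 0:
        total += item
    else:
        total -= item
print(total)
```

item=-2: even, total = 0+(-2) = -2
item=7: not even, total = (-2)-7 = -9
item=4: even, total = (-9)+4 = -5
item=5: not even, total = (-5)-5 = -10
item=12: even, total = (-10)+12 = 2
item=11: not even, total = 2-11 = -9
item=3: not even, total = (-9)-3 = -12
item=8: even, total = (-12)+8 = -4

-4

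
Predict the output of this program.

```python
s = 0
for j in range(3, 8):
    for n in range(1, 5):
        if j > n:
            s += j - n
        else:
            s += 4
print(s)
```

j=3,n=1: 3>1, s = 0+2 = 2
j=3,n=2: 3>2, s = 2+1 = 3
j=3,n=3: not 3>3, s = 3+4 = 7
j=3,n=4: not 3>4, s = 7+4 = 11
j=4,n=1: 4>1, s = 11+3 = 14
j=4,n=2: 4>2, s = 14+2 = 16
j=4,n=3: 4>3, s = 16+1 = 17
j=4,n=4: not 4>4, s = 17+4 = 21
j=5,n=1: 5>1, s = 21+4 = 25
j=5,n=2: 5>2, s = 25+3 = 28
j=5,n=3: 5>3, s = 28+2 = 30
j=5,n=4: 5>4, s = 30+1 = 31
j=6,n=1: 6>1, s = 31+5 = 36
j=6,n=2: 6>2, s = 36+4 = 40
j=6,n=3: 6>3, s = 40+3 = 43
j=6,n=4: 6>4, s = 43+2 = 45
j=7,n=1: 7>1, s = 45+6 = 51
j=7,n=2: 7>2, s = 51+5 = 56
j=7,n=3: 7>3, s = 56+4 = 60
j=7,n=4: 7>4, s = 60+3 = 63

63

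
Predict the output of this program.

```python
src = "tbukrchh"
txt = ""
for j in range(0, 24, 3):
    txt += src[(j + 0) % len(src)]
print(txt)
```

j=0: add src[0]='t' → 't'
j=3: add src[3]='k' → 'tk'
j=6: add src[6]='h' → 'tkh'
j=9: add src[1]='b' → 'tkhb'
j=12: add src[4]='r' → 'tkhbr'
j=15: add src[7]='h' → 'tkhbrh'
j=18: add src[2]='u' → 'tkhbrhu'
j=21: add src[5]='c' → 'tkhbrhuc'

tkhbrhuc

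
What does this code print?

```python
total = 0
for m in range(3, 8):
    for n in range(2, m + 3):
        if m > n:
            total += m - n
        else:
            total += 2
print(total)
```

65

m=3,n=2: 3>2, total = 0+1 = 1
m=3,n=3: not 3>3, total = 1+2 = 3
m=3,n=4: not 3>4, total = 3+2 = 5
m=3,n=5: not 3>5, total = 5+2 = 7
m=4,n=2: 4>2, total = 7+2 = 9
m=4,n=3: 4>3, total = 9+1 = 10
m=4,n=4: not 4>4, total = 10+2 = 12
m=4,n=5: not 4>5, total = 12+2 = 14
m=4,n=6: not 4>6, total = 14+2 = 16
m=5,n=2: 5>2, total = 16+3 = 19
m=5,n=3: 5>3, total = 19+2 = 21
m=5,n=4: 5>4, total = 21+1 = 22
m=5,n=5: not 5>5, total = 22+2 = 24
m=5,n=6: not 5>6, total = 24+2 = 26
m=5,n=7: not 5>7, total = 26+2 = 28
m=6,n=2: 6>2, total = 28+4 = 32
m=6,n=3: 6>3, total = 32+3 = 35
m=6,n=4: 6>4, total = 35+2 = 37
m=6,n=5: 6>5, total = 37+1 = 38
m=6,n=6: not 6>6, total = 38+2 = 40
m=6,n=7: not 6>7, total = 40+2 = 42
m=6,n=8: not 6>8, total = 42+2 = 44
m=7,n=2: 7>2, total = 44+5 = 49
m=7,n=3: 7>3, total = 49+4 = 53
m=7,n=4: 7>4, total = 53+3 = 56
m=7,n=5: 7>5, total = 56+2 = 58
m=7,n=6: 7>6, total = 58+1 = 59
m=7,n=7: not 7>7, total = 59+2 = 61
m=7,n=8: not 7>8, total = 61+2 = 63
m=7,n=9: not 7>9, total = 63+2 = 65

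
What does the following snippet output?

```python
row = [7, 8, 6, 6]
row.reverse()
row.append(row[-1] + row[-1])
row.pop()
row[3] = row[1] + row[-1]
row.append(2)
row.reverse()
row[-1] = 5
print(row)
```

reverse → [6, 6, 8, 7]
append row[-1]+row[-1] = 7+7 = 14 → [6, 6, 8, 7, 14]
pop() removes 14 → [6, 6, 8, 7]
row[3] = row[1]+row[-1] = 6+7 = 13 → [6, 6, 8, 13]
append 2 → [6, 6, 8, 13, 2]
reverse → [2, 13, 8, 6, 6]
row[-1] = 5 → [2, 13, 8, 6, 5]

[2, 13, 8, 6, 5]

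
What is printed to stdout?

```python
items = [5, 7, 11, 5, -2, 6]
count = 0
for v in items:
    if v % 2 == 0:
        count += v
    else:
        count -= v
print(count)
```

v=5: not even, count = 0-5 = -5
v=7: not even, count = (-5)-7 = -12
v=11: not even, count = (-12)-11 = -23
v=5: not even, count = (-23)-5 = -28
v=-2: even, count = (-28)+(-2) = -30
v=6: even, count = (-30)+6 = -24

-24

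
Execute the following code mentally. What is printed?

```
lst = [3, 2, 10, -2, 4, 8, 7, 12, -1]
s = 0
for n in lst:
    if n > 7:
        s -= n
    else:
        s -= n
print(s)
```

n=3: not >7, s = 0-3 = -3
n=2: not >7, s = (-3)-2 = -5
n=10: >7, s = (-5)-10 = -15
n=-2: not >7, s = (-15)-(-2) = -13
n=4: not >7, s = (-13)-4 = -17
n=8: >7, s = (-17)-8 = -25
n=7: not >7, s = (-25)-7 = -32
n=12: >7, s = (-32)-12 = -44
n=-1: not >7, s = (-44)-(-1) = -43

-43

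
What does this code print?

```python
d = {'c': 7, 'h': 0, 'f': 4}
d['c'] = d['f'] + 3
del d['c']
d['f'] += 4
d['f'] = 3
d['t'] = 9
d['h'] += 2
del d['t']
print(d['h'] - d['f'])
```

-1

d['c'] = d['f']+3 = 7 → {'c': 7, 'h': 0, 'f': 4}
del 'c' → {'h': 0, 'f': 4}
d['f'] = 4+4 = 8 → {'h': 0, 'f': 8}
d['f'] = 3 → {'h': 0, 'f': 3}
d['t'] = 9 → {'h': 0, 'f': 3, 't': 9}
d['h'] = 0+2 = 2 → {'h': 2, 'f': 3, 't': 9}
del 't' → {'h': 2, 'f': 3}
d['h']-d['f'] = 2-3 = -1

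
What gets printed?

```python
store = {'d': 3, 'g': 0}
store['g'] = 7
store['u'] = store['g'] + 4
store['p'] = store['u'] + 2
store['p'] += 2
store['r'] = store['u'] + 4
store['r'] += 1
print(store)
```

store['g'] = 7 → {'d': 3, 'g': 7}
store['u'] = store['g']+4 = 11 → {'d': 3, 'g': 7, 'u': 11}
store['p'] = store['u']+2 = 13 → {'d': 3, 'g': 7, 'u': 11, 'p': 13}
store['p'] = 13+2 = 15 → {'d': 3, 'g': 7, 'u': 11, 'p': 15}
store['r'] = store['u']+4 = 15 → {'d': 3, 'g': 7, 'u': 11, 'p': 15, 'r': 15}
store['r'] = 15+1 = 16 → {'d': 3, 'g': 7, 'u': 11, 'p': 15, 'r': 16}

{'d': 3, 'g': 7, 'u': 11, 'p': 15, 'r': 16}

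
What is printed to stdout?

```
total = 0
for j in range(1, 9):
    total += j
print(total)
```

36

j=1: total = 0+1 = 1
j=2: total = 1+2 = 3
j=3: total = 3+3 = 6
j=4: total = 6+4 = 10
j=5: total = 10+5 = 15
j=6: total = 15+6 = 21
j=7: total = 21+7 = 28
j=8: total = 28+8 = 36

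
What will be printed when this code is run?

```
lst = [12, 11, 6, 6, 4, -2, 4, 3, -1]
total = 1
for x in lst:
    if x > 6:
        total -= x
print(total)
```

x=12: >6, total = 1-12 = -11
x=11: >6, total = (-11)-11 = -22
x=6: not >6
x=6: not >6
x=4: not >6
x=-2: not >6
x=4: not >6
x=3: not >6
x=-1: not >6

-22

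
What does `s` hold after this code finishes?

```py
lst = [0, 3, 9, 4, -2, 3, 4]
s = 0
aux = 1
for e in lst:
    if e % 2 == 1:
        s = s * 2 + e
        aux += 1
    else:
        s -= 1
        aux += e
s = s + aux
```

30

e=0: not odd, s = 0-1 = -1; aux=1
e=3: odd, s = (-1)*2+3 = 1; aux=2
e=9: odd, s = 1*2+9 = 11; aux=3
e=4: not odd, s = 11-1 = 10; aux=7
e=-2: not odd, s = 10-1 = 9; aux=5
e=3: odd, s = 9*2+3 = 21; aux=6
e=4: not odd, s = 21-1 = 20; aux=10
s+aux = 20+10 = 30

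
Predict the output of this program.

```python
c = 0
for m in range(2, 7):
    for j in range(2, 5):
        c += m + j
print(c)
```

m=2,j=2: c = 0+4 = 4
m=2,j=3: c = 4+5 = 9
m=2,j=4: c = 9+6 = 15
m=3,j=2: c = 15+5 = 20
m=3,j=3: c = 20+6 = 26
m=3,j=4: c = 26+7 = 33
m=4,j=2: c = 33+6 = 39
m=4,j=3: c = 39+7 = 46
m=4,j=4: c = 46+8 = 54
m=5,j=2: c = 54+7 = 61
m=5,j=3: c = 61+8 = 69
m=5,j=4: c = 69+9 = 78
m=6,j=2: c = 78+8 = 86
m=6,j=3: c = 86+9 = 95
m=6,j=4: c = 95+10 = 105

105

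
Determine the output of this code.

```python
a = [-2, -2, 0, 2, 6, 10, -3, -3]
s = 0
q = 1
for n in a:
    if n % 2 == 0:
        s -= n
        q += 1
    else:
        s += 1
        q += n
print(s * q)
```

-12

n=-2: even, s = 0-(-2) = 2; q=2
n=-2: even, s = 2-(-2) = 4; q=3
n=0: even, s = 4-0 = 4; q=4
n=2: even, s = 4-2 = 2; q=5
n=6: even, s = 2-6 = -4; q=6
n=10: even, s = (-4)-10 = -14; q=7
n=-3: not even, s = (-14)+1 = -13; q=4
n=-3: not even, s = (-13)+1 = -12; q=1
s*q = (-12)*1 = -12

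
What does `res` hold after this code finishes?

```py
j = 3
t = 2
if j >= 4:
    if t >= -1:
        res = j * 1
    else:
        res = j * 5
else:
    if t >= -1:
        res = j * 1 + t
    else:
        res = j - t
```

5

j=3, t=2
j >= 4 is False; t >= -1 is True
→ res = j * 1 + t = 5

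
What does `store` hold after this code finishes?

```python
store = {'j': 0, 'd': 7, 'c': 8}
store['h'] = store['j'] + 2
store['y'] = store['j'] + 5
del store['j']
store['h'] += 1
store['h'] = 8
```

{'d': 7, 'c': 8, 'h': 8, 'y': 5}

store['h'] = store['j']+2 = 2 → {'j': 0, 'd': 7, 'c': 8, 'h': 2}
store['y'] = store['j']+5 = 5 → {'j': 0, 'd': 7, 'c': 8, 'h': 2, 'y': 5}
del 'j' → {'d': 7, 'c': 8, 'h': 2, 'y': 5}
store['h'] = 2+1 = 3 → {'d': 7, 'c': 8, 'h': 3, 'y': 5}
store['h'] = 8 → {'d': 7, 'c': 8, 'h': 8, 'y': 5}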